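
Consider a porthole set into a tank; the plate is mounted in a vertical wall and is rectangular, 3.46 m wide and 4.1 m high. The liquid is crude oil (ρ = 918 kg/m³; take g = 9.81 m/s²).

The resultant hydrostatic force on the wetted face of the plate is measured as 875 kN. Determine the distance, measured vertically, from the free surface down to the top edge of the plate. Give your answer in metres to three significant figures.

d_top ≈ 4.80 m

γ = ρg = 918 × 9.81 / 1000 = 9.00558 kN/m³.
A = 3.46 × 4.1 = 14.186 m².
From F = γ·h_c·A, the centroid depth is h_c = 875/(9.00558 × 14.186) = 6.84915 m.
The centroid lies 4.1/2 = 2.05 m below the top edge, so the top edge sits at h_top = 6.84915 − 2.05 = 4.79915 m below the surface.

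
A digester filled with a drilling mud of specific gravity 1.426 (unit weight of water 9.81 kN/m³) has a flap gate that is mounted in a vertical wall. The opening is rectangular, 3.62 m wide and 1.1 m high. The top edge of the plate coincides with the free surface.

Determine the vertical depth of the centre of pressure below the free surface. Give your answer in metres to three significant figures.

γ = 1.426 × 9.81 = 13.98906 kN/m³.
The centroid lies 1.1/2 = 0.55 m below the top edge, so the centroid depth is h_c = 0.55 m.
A = 3.62 × 1.1 = 3.982 m².
Resultant F = γ·h_c·A = 13.98906 × 0.55 × 3.982 = 30.6374 kN.
I_c = b·h³/12 = 3.62 × 1.1³/12 = 0.401518 m⁴.
Centre of pressure: y_p = y_c + I_c/(y_c·A) = 0.55 + 0.401518/(0.55 × 3.982) = 0.55 + 0.183333 = 0.733333 m along the plane.

h_p = 0.733 m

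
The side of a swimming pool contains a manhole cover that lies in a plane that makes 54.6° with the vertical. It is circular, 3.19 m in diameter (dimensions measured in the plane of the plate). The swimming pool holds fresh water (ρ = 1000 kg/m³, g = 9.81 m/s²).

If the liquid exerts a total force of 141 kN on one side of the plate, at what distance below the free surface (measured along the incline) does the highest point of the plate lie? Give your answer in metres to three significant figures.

y_top ≈ 1.51 m

γ = ρg = 1000 × 9.81 = 9810 N/m³ = 9.81 kN/m³.
A = π(1.595)² = 7.99229 m².
From F = γ·h_c·A, the centroid depth is h_c = 141/(9.81 × 7.99229) = 1.79837 m.
The plate makes 54.6° with the vertical, i.e. θ = 90° − 54.6° = 35.4° to the horizontal. Measuring y along the incline from the free-surface line, vertical depth h = y·sinθ with sinθ = 0.579281.
Along the incline, y_c = h_c/sinθ = 1.79837/0.579281 = 3.10449 m.
The centroid is at the centre, 1.595 m below the top of the plate, so the highest point sits at y_top = 3.10449 − 1.595 = 1.50949 m along the incline.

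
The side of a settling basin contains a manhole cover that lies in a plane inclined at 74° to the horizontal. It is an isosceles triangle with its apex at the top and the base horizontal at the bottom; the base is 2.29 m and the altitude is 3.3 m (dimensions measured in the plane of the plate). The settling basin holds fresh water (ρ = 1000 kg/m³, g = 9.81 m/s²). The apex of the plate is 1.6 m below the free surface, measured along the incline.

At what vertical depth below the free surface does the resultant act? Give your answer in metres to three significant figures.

γ = ρg = 1000 × 9.81 = 9810 N/m³ = 9.81 kN/m³.
Let θ = 74° be the plate's angle to the horizontal; measure y along the incline from where the plane meets the free surface. Vertical depth h = y·sinθ with sinθ = 0.961262.
With the apex up, the centroid sits 2h/3 = 2 × 3.3/3 = 2.2 m below the apex, so y_c = 1.6 + 2.2 = 3.8 m and h_c = 3.8 × 0.961262 = 3.6528 m.
A = ½ × 2.29 × 3.3 = 3.7785 m².
Resultant F = γ·h_c·A = 9.81 × 3.6528 × 3.7785 = 135.399 kN.
I_c = b·h³/36 = 2.29 × 3.3³/36 = 2.28599 m⁴.
Centre of pressure: y_p = y_c + I_c/(y_c·A) = 3.8 + 2.28599/(3.8 × 3.7785) = 3.8 + 0.15921 = 3.95921 m along the plane.
Vertically, h_p = y_p·sinθ = 3.95921 × 0.961262 = 3.80584 m.

h_p = 3.81 m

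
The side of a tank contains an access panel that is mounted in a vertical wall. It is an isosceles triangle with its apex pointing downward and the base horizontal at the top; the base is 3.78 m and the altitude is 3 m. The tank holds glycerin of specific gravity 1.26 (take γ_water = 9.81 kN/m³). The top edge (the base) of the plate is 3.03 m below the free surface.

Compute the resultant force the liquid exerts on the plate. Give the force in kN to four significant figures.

γ = 1.26 × 9.81 = 12.3606 kN/m³.
With the apex down, the centroid sits h/3 = 3/3 = 1 m below the base (the top edge), so the centroid depth is h_c = 3.03 + 1 = 4.03 m.
A = ½ × 3.78 × 3 = 5.67 m².
Resultant F = γ·h_c·A = 12.3606 × 4.03 × 5.67 = 282.441 kN.

F ≈ 282.4 kN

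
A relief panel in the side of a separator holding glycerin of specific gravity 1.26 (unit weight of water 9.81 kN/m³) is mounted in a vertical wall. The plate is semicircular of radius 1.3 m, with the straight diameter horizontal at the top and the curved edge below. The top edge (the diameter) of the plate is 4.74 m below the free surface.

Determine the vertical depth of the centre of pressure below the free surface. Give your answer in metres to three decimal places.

γ = 1.26 × 9.81 = 12.3606 kN/m³.
The centroid of a semicircle lies 4r/(3π) = 0.551737 m from the diameter, here below the top edge, so the centroid depth is h_c = 4.74 + 0.551737 = 5.29174 m.
A = πr²/2 = π × 1.3²/2 = 2.65465 m².
Resultant F = γ·h_c·A = 12.3606 × 5.29174 × 2.65465 = 173.638 kN.
I_c = (π/8 − 8/(9π))·r⁴ = 0.109757 × 1.3⁴ = 0.313477 m⁴.
Centre of pressure: y_p = y_c + I_c/(y_c·A) = 5.29174 + 0.313477/(5.29174 × 2.65465) = 5.29174 + 0.0223152 = 5.31406 m along the plane.

h_p = 5.314 m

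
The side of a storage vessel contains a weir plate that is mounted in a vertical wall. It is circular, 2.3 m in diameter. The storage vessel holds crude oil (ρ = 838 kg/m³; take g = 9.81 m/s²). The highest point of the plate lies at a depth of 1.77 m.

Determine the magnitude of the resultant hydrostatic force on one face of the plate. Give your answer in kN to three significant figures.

γ = ρg = 838 × 9.81 / 1000 = 8.22078 kN/m³.
The centroid is at the centre, 1.15 m below the top of the plate, so the centroid depth is h_c = 1.77 + 1.15 = 2.92 m.
A = π(1.15)² = 4.15476 m².
Resultant F = γ·h_c·A = 8.22078 × 2.92 × 4.15476 = 99.7337 kN.

F ≈ 99.7 kN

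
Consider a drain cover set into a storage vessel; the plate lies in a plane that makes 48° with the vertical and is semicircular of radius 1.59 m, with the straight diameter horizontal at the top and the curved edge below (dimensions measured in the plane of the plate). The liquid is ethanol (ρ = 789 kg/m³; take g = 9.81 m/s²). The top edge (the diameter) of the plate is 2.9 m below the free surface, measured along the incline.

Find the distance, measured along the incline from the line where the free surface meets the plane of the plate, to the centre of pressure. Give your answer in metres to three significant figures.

y_p = 3.62 m

γ = ρg = 789 × 9.81 / 1000 = 7.74009 kN/m³.
The plate makes 48° with the vertical, i.e. θ = 90° − 48° = 42° to the horizontal. Measuring y along the incline from the free-surface line, vertical depth h = y·sinθ with sinθ = 0.669131.
The centroid of a semicircle lies 4r/(3π) = 0.674817 m from the diameter, here below the top edge, so y_c = 2.9 + 0.674817 = 3.57482 m and h_c = 3.57482 × 0.669131 = 2.39202 m.
A = πr²/2 = π × 1.59²/2 = 3.97113 m².
Resultant F = γ·h_c·A = 7.74009 × 2.39202 × 3.97113 = 73.5233 kN.
I_c = (π/8 − 8/(9π))·r⁴ = 0.109757 × 1.59⁴ = 0.701489 m⁴.
Centre of pressure: y_p = y_c + I_c/(y_c·A) = 3.57482 + 0.701489/(3.57482 × 3.97113) = 3.57482 + 0.0494143 = 3.62423 m along the plane.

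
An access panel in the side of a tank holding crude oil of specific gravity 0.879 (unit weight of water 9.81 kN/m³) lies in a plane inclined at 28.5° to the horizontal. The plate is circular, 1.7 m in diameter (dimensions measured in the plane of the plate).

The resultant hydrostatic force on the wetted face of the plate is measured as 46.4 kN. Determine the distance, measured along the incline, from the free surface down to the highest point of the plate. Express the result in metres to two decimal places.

y_top ≈ 4.12 m

γ = 0.879 × 9.81 = 8.62299 kN/m³.
A = π(0.85)² = 2.2698 m².
From F = γ·h_c·A, the centroid depth is h_c = 46.4/(8.62299 × 2.2698) = 2.37068 m.
Let θ = 28.5° be the plate's angle to the horizontal; measure y along the incline from where the plane meets the free surface. Vertical depth h = y·sinθ with sinθ = 0.477159.
Along the incline, y_c = h_c/sinθ = 2.37068/0.477159 = 4.96832 m.
The centroid is at the centre, 0.85 m below the top of the plate, so the highest point sits at y_top = 4.96832 − 0.85 = 4.11832 m along the incline.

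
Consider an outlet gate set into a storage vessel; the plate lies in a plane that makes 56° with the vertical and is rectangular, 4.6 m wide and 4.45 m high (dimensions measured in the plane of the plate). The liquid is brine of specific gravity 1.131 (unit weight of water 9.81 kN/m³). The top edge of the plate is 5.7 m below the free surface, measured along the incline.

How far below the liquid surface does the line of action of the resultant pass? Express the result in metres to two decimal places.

γ = 1.131 × 9.81 = 11.09511 kN/m³.
The plate makes 56° with the vertical, i.e. θ = 90° − 56° = 34° to the horizontal. Measuring y along the incline from the free-surface line, vertical depth h = y·sinθ with sinθ = 0.559193.
The centroid lies 4.45/2 = 2.225 m below the top edge, so y_c = 5.7 + 2.225 = 7.925 m and h_c = 7.925 × 0.559193 = 4.4316 m.
A = 4.6 × 4.45 = 20.47 m².
Resultant F = γ·h_c·A = 11.09511 × 4.4316 × 20.47 = 1006.49 kN.
I_c = b·h³/12 = 4.6 × 4.45³/12 = 33.7798 m⁴.
Centre of pressure: y_p = y_c + I_c/(y_c·A) = 7.925 + 33.7798/(7.925 × 20.47) = 7.925 + 0.208228 = 8.13323 m along the plane.
Vertically, h_p = y_p·sinθ = 8.13323 × 0.559193 = 4.54805 m.

h_p = 4.55 m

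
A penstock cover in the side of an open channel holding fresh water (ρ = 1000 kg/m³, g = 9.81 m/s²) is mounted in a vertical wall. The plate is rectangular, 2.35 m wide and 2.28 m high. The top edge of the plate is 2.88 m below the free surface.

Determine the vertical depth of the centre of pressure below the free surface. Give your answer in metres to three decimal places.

γ = ρg = 1000 × 9.81 = 9810 N/m³ = 9.81 kN/m³.
The centroid lies 2.28/2 = 1.14 m below the top edge, so the centroid depth is h_c = 2.88 + 1.14 = 4.02 m.
A = 2.35 × 2.28 = 5.358 m².
Resultant F = γ·h_c·A = 9.81 × 4.02 × 5.358 = 211.299 kN.
I_c = b·h³/12 = 2.35 × 2.28³/12 = 2.32109 m⁴.
Centre of pressure: y_p = y_c + I_c/(y_c·A) = 4.02 + 2.32109/(4.02 × 5.358) = 4.02 + 0.107761 = 4.12776 m along the plane.

h_p = 4.128 m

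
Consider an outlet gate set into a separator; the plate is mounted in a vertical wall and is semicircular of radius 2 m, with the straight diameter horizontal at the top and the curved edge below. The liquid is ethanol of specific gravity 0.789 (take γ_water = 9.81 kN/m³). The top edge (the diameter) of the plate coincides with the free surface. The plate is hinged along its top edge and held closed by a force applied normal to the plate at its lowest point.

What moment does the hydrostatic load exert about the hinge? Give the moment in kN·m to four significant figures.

M ≈ 48.63 kN·m

γ = 0.789 × 9.81 = 7.74009 kN/m³.
The centroid of a semicircle lies 4r/(3π) = 0.848826 m from the diameter, here below the top edge, so the centroid depth is h_c = 0.848826 m.
A = πr²/2 = π × 2²/2 = 6.28319 m².
Resultant F = γ·h_c·A = 7.74009 × 0.848826 × 6.28319 = 41.2805 kN.
I_c = (π/8 − 8/(9π))·r⁴ = 0.109757 × 2⁴ = 1.75611 m⁴.
Centre of pressure: y_p = y_c + I_c/(y_c·A) = 0.848826 + 1.75611/(0.848826 × 6.28319) = 0.848826 + 0.329271 = 1.1781 m along the plane.
The resultant acts 0.848826 + 0.329271 = 1.1781 m (along the plate) below the hinge at the top edge, so the moment about the hinge is M = F × 1.1781 = 41.2805 × 1.1781 = 48.6326 kN·m.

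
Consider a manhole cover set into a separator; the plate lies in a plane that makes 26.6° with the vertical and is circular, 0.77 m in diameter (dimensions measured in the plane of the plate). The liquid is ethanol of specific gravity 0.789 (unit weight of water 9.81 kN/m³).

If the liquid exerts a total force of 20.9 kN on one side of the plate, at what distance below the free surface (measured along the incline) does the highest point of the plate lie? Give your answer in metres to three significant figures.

γ = 0.789 × 9.81 = 7.74009 kN/m³.
A = π(0.385)² = 0.465663 m².
From F = γ·h_c·A, the centroid depth is h_c = 20.9/(7.74009 × 0.465663) = 5.79867 m.
The plate makes 26.6° with the vertical, i.e. θ = 90° − 26.6° = 63.4° to the horizontal. Measuring y along the incline from the free-surface line, vertical depth h = y·sinθ with sinθ = 0.894154.
Along the incline, y_c = h_c/sinθ = 5.79867/0.894154 = 6.48509 m.
The centroid is at the centre, 0.385 m below the top of the plate, so the highest point sits at y_top = 6.48509 − 0.385 = 6.10009 m along the incline.

y_top ≈ 6.10 m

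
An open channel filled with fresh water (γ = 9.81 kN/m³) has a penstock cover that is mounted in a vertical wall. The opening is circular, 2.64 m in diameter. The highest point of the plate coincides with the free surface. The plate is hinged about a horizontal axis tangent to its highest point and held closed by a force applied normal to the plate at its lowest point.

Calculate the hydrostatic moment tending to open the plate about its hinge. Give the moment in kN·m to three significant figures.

M ≈ 117 kN·m

γ = 9.81 kN/m³.
The centroid is at the centre, 1.32 m below the top of the plate, so the centroid depth is h_c = 1.32 m.
A = π(1.32)² = 5.47391 m².
Resultant F = γ·h_c·A = 9.81 × 1.32 × 5.47391 = 70.8828 kN.
I_c = πr⁴/4 = π × 1.32⁴/4 = 2.38444 m⁴.
Centre of pressure: y_p = y_c + I_c/(y_c·A) = 1.32 + 2.38444/(1.32 × 5.47391) = 1.32 + 0.330001 = 1.65 m along the plane.
The resultant acts 1.32 + 0.330001 = 1.65 m (along the plate) below the hinge at the top edge, so the moment about the hinge is M = F × 1.65 = 70.8828 × 1.65 = 116.957 kN·m.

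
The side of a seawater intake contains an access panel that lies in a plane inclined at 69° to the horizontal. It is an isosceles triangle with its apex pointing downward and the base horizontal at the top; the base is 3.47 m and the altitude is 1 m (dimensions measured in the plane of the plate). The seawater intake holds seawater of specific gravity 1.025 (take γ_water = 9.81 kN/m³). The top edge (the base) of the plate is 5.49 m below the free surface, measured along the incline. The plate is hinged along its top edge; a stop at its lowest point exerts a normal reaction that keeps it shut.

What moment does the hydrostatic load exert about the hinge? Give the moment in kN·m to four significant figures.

M ≈ 32.52 kN·m

γ = 1.025 × 9.81 = 10.05525 kN/m³.
Let θ = 69° be the plate's angle to the horizontal; measure y along the incline from where the plane meets the free surface. Vertical depth h = y·sinθ with sinθ = 0.933580.
With the apex down, the centroid sits h/3 = 1/3 = 0.333333 m below the base (the top edge), so y_c = 5.49 + 0.333333 = 5.82333 m and h_c = 5.82333 × 0.933580 = 5.43654 m.
A = ½ × 3.47 × 1 = 1.735 m².
Resultant F = γ·h_c·A = 10.05525 × 5.43654 × 1.735 = 94.8451 kN.
I_c = b·h³/36 = 3.47 × 1³/36 = 0.0963889 m⁴.
Centre of pressure: y_p = y_c + I_c/(y_c·A) = 5.82333 + 0.0963889/(5.82333 × 1.735) = 5.82333 + 0.00954017 = 5.83287 m along the plane.
The resultant acts 0.333333 + 0.00954017 = 0.342873 m (along the plate) below the hinge at the top edge, so the moment about the hinge is M = F × 0.342873 = 94.8451 × 0.342873 = 32.5198 kN·m.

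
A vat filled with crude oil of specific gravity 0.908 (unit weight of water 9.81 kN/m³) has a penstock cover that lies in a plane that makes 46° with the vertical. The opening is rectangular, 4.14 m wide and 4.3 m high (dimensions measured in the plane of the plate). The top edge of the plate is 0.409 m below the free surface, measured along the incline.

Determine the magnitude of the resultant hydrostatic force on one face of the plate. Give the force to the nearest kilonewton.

γ = 0.908 × 9.81 = 8.90748 kN/m³.
The plate makes 46° with the vertical, i.e. θ = 90° − 46° = 44° to the horizontal. Measuring y along the incline from the free-surface line, vertical depth h = y·sinθ with sinθ = 0.694658.
The centroid lies 4.3/2 = 2.15 m below the top edge, so y_c = 0.409 + 2.15 = 2.559 m and h_c = 2.559 × 0.694658 = 1.77763 m.
A = 4.14 × 4.3 = 17.802 m².
Resultant F = γ·h_c·A = 8.90748 × 1.77763 × 17.802 = 281.88 kN.

F ≈ 282 kN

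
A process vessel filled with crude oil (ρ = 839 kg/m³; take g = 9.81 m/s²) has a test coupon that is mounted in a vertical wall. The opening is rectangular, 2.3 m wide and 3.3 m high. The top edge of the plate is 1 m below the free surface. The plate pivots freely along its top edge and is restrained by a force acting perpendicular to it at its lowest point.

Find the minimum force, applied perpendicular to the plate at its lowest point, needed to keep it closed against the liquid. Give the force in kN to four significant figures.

γ = ρg = 839 × 9.81 / 1000 = 8.23059 kN/m³.
The centroid lies 3.3/2 = 1.65 m below the top edge, so the centroid depth is h_c = 1 + 1.65 = 2.65 m.
A = 2.3 × 3.3 = 7.59 m².
Resultant F = γ·h_c·A = 8.23059 × 2.65 × 7.59 = 165.546 kN.
I_c = b·h³/12 = 2.3 × 3.3³/12 = 6.88792 m⁴.
Centre of pressure: y_p = y_c + I_c/(y_c·A) = 2.65 + 6.88792/(2.65 × 7.59) = 2.65 + 0.342453 = 2.99245 m along the plane.
The resultant acts 1.65 + 0.342453 = 1.99245 m (along the plate) below the hinge at the top edge, so the moment about the hinge is M = F × 1.99245 = 165.546 × 1.99245 = 329.842 kN·m.
A normal force at the bottom, 3.3 m from the hinge, must supply this moment: P = 329.842/3.3 = 99.9521 kN.

P ≈ 99.95 kN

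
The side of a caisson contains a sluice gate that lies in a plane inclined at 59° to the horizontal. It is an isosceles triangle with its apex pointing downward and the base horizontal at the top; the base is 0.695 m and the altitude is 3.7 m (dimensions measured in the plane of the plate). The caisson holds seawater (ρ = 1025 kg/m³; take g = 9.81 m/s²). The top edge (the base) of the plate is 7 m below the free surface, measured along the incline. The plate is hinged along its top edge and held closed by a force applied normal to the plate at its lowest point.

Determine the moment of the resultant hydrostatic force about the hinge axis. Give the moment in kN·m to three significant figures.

γ = ρg = 1025 × 9.81 / 1000 = 10.05525 kN/m³.
Let θ = 59° be the plate's angle to the horizontal; measure y along the incline from where the plane meets the free surface. Vertical depth h = y·sinθ with sinθ = 0.857167.
With the apex down, the centroid sits h/3 = 3.7/3 = 1.23333 m below the base (the top edge), so y_c = 7 + 1.23333 = 8.23333 m and h_c = 8.23333 × 0.857167 = 7.05734 m.
A = ½ × 0.695 × 3.7 = 1.28575 m².
Resultant F = γ·h_c·A = 10.05525 × 7.05734 × 1.28575 = 91.2411 kN.
I_c = b·h³/36 = 0.695 × 3.7³/36 = 0.977884 m⁴.
Centre of pressure: y_p = y_c + I_c/(y_c·A) = 8.23333 + 0.977884/(8.23333 × 1.28575) = 8.23333 + 0.0923752 = 8.32571 m along the plane.
The resultant acts 1.23333 + 0.0923752 = 1.32571 m (along the plate) below the hinge at the top edge, so the moment about the hinge is M = F × 1.32571 = 91.2411 × 1.32571 = 120.959 kN·m.

M ≈ 121 kN·m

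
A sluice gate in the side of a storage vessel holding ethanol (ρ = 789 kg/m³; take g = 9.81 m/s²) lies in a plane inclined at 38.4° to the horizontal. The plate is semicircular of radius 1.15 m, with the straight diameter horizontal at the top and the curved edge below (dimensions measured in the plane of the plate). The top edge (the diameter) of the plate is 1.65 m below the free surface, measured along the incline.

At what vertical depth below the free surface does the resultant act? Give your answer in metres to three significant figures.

γ = ρg = 789 × 9.81 / 1000 = 7.74009 kN/m³.
Let θ = 38.4° be the plate's angle to the horizontal; measure y along the incline from where the plane meets the free surface. Vertical depth h = y·sinθ with sinθ = 0.621148.
The centroid of a semicircle lies 4r/(3π) = 0.488075 m from the diameter, here below the top edge, so y_c = 1.65 + 0.488075 = 2.13807 m and h_c = 2.13807 × 0.621148 = 1.32806 m.
A = πr²/2 = π × 1.15²/2 = 2.07738 m².
Resultant F = γ·h_c·A = 7.74009 × 1.32806 × 2.07738 = 21.354 kN.
I_c = (π/8 − 8/(9π))·r⁴ = 0.109757 × 1.15⁴ = 0.191966 m⁴.
Centre of pressure: y_p = y_c + I_c/(y_c·A) = 2.13807 + 0.191966/(2.13807 × 2.07738) = 2.13807 + 0.0432202 = 2.18129 m along the plane.
Vertically, h_p = y_p·sinθ = 2.18129 × 0.621148 = 1.3549 m.

h_p = 1.35 m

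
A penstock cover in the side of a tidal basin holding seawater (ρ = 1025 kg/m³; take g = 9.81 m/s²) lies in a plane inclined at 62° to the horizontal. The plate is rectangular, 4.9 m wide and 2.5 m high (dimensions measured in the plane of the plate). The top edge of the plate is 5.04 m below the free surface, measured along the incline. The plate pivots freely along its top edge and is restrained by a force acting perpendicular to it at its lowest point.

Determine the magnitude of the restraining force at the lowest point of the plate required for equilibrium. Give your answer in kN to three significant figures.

P ≈ 365 kN

γ = ρg = 1025 × 9.81 / 1000 = 10.05525 kN/m³.
Let θ = 62° be the plate's angle to the horizontal; measure y along the incline from where the plane meets the free surface. Vertical depth h = y·sinθ with sinθ = 0.882948.
The centroid lies 2.5/2 = 1.25 m below the top edge, so y_c = 5.04 + 1.25 = 6.29 m and h_c = 6.29 × 0.882948 = 5.55374 m.
A = 4.9 × 2.5 = 12.25 m².
Resultant F = γ·h_c·A = 10.05525 × 5.55374 × 12.25 = 684.092 kN.
I_c = b·h³/12 = 4.9 × 2.5³/12 = 6.38021 m⁴.
Centre of pressure: y_p = y_c + I_c/(y_c·A) = 6.29 + 6.38021/(6.29 × 12.25) = 6.29 + 0.0828034 = 6.3728 m along the plane.
The resultant acts 1.25 + 0.0828034 = 1.3328 m (along the plate) below the hinge at the top edge, so the moment about the hinge is M = F × 1.3328 = 684.092 × 1.3328 = 911.758 kN·m.
A normal force at the bottom, 2.5 m from the hinge, must supply this moment: P = 911.758/2.5 = 364.703 kN.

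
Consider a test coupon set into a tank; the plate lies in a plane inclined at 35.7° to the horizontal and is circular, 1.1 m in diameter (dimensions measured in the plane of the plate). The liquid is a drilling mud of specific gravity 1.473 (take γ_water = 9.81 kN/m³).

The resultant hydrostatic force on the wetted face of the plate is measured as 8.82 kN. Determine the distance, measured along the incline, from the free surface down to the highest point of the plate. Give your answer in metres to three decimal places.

y_top ≈ 0.551 m

γ = 1.473 × 9.81 = 14.45013 kN/m³.
A = π(0.55)² = 0.950332 m².
From F = γ·h_c·A, the centroid depth is h_c = 8.82/(14.45013 × 0.950332) = 0.642276 m.
Let θ = 35.7° be the plate's angle to the horizontal; measure y along the incline from where the plane meets the free surface. Vertical depth h = y·sinθ with sinθ = 0.583541.
Along the incline, y_c = h_c/sinθ = 0.642276/0.583541 = 1.10065 m.
The centroid is at the centre, 0.55 m below the top of the plate, so the highest point sits at y_top = 1.10065 − 0.55 = 0.55065 m along the incline.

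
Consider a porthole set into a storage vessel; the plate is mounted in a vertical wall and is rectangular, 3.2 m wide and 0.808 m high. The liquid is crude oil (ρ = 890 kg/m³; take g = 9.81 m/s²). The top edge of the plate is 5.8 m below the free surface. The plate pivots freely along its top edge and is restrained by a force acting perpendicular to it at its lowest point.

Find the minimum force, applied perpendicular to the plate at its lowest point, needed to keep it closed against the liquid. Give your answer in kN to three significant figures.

γ = ρg = 890 × 9.81 / 1000 = 8.7309 kN/m³.
The centroid lies 0.808/2 = 0.404 m below the top edge, so the centroid depth is h_c = 5.8 + 0.404 = 6.204 m.
A = 3.2 × 0.808 = 2.5856 m².
Resultant F = γ·h_c·A = 8.7309 × 6.204 × 2.5856 = 140.053 kN.
I_c = b·h³/12 = 3.2 × 0.808³/12 = 0.14067 m⁴.
Centre of pressure: y_p = y_c + I_c/(y_c·A) = 6.204 + 0.14067/(6.204 × 2.5856) = 6.204 + 0.00876937 = 6.21277 m along the plane.
The resultant acts 0.404 + 0.00876937 = 0.412769 m (along the plate) below the hinge at the top edge, so the moment about the hinge is M = F × 0.412769 = 140.053 × 0.412769 = 57.8095 kN·m.
A normal force at the bottom, 0.808 m from the hinge, must supply this moment: P = 57.8095/0.808 = 71.5464 kN.

P ≈ 71.5 kN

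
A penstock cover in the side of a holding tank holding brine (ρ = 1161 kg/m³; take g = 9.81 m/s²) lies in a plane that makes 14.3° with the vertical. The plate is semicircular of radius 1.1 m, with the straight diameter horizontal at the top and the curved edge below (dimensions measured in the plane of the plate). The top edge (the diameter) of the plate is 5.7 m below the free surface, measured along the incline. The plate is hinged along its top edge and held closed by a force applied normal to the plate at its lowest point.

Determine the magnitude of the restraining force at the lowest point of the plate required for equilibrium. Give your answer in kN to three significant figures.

P ≈ 56.5 kN

γ = ρg = 1161 × 9.81 / 1000 = 11.38941 kN/m³.
The plate makes 14.3° with the vertical, i.e. θ = 90° − 14.3° = 75.7° to the horizontal. Measuring y along the incline from the free-surface line, vertical depth h = y·sinθ with sinθ = 0.969016.
The centroid of a semicircle lies 4r/(3π) = 0.466854 m from the diameter, here below the top edge, so y_c = 5.7 + 0.466854 = 6.16685 m and h_c = 6.16685 × 0.969016 = 5.97578 m.
A = πr²/2 = π × 1.1²/2 = 1.90066 m².
Resultant F = γ·h_c·A = 11.38941 × 5.97578 × 1.90066 = 129.36 kN.
I_c = (π/8 − 8/(9π))·r⁴ = 0.109757 × 1.1⁴ = 0.160695 m⁴.
Centre of pressure: y_p = y_c + I_c/(y_c·A) = 6.16685 + 0.160695/(6.16685 × 1.90066) = 6.16685 + 0.0137099 = 6.18056 m along the plane.
The resultant acts 0.466854 + 0.0137099 = 0.480564 m (along the plate) below the hinge at the top edge, so the moment about the hinge is M = F × 0.480564 = 129.36 × 0.480564 = 62.1658 kN·m.
A normal force at the bottom, 1.1 m from the hinge, must supply this moment: P = 62.1658/1.1 = 56.5144 kN.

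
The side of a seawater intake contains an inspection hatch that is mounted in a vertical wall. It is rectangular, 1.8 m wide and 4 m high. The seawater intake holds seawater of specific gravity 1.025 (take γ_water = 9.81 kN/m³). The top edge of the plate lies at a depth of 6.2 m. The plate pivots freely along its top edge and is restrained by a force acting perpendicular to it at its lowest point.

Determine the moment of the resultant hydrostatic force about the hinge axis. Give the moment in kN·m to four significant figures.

M ≈ 1284 kN·m

γ = 1.025 × 9.81 = 10.05525 kN/m³.
The centroid lies 4/2 = 2 m below the top edge, so the centroid depth is h_c = 6.2 + 2 = 8.2 m.
A = 1.8 × 4 = 7.2 m².
Resultant F = γ·h_c·A = 10.05525 × 8.2 × 7.2 = 593.662 kN.
I_c = b·h³/12 = 1.8 × 4³/12 = 9.6 m⁴.
Centre of pressure: y_p = y_c + I_c/(y_c·A) = 8.2 + 9.6/(8.2 × 7.2) = 8.2 + 0.162602 = 8.3626 m along the plane.
The resultant acts 2 + 0.162602 = 2.1626 m (along the plate) below the hinge at the top edge, so the moment about the hinge is M = F × 2.1626 = 593.662 × 2.1626 = 1283.85 kN·m.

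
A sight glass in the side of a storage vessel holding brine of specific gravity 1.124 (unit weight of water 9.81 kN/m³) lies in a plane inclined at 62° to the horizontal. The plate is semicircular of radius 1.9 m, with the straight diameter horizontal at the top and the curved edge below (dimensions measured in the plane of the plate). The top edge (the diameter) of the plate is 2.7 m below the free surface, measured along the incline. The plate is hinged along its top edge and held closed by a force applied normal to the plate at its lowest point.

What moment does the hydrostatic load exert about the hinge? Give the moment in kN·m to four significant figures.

M ≈ 170.0 kN·m

γ = 1.124 × 9.81 = 11.02644 kN/m³.
Let θ = 62° be the plate's angle to the horizontal; measure y along the incline from where the plane meets the free surface. Vertical depth h = y·sinθ with sinθ = 0.882948.
The centroid of a semicircle lies 4r/(3π) = 0.806385 m from the diameter, here below the top edge, so y_c = 2.7 + 0.806385 = 3.50639 m and h_c = 3.50639 × 0.882948 = 3.09596 m.
A = πr²/2 = π × 1.9²/2 = 5.67057 m².
Resultant F = γ·h_c·A = 11.02644 × 3.09596 × 5.67057 = 193.579 kN.
I_c = (π/8 − 8/(9π))·r⁴ = 0.109757 × 1.9⁴ = 1.43036 m⁴.
Centre of pressure: y_p = y_c + I_c/(y_c·A) = 3.50639 + 1.43036/(3.50639 × 5.67057) = 3.50639 + 0.071938 = 3.57833 m along the plane.
The resultant acts 0.806385 + 0.071938 = 0.878323 m (along the plate) below the hinge at the top edge, so the moment about the hinge is M = F × 0.878323 = 193.579 × 0.878323 = 170.025 kN·m.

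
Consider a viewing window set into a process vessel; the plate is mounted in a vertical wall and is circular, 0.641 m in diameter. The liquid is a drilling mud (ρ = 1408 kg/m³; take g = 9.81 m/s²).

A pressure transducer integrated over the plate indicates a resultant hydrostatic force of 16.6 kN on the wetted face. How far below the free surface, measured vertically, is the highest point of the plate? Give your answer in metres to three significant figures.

d_top ≈ 3.40 m

γ = ρg = 1408 × 9.81 / 1000 = 13.81248 kN/m³.
A = π(0.3205)² = 0.322705 m².
From F = γ·h_c·A, the centroid depth is h_c = 16.6/(13.81248 × 0.322705) = 3.72418 m.
The centroid is at the centre, 0.3205 m below the top of the plate, so the highest point sits at h_top = 3.72418 − 0.3205 = 3.40368 m below the surface.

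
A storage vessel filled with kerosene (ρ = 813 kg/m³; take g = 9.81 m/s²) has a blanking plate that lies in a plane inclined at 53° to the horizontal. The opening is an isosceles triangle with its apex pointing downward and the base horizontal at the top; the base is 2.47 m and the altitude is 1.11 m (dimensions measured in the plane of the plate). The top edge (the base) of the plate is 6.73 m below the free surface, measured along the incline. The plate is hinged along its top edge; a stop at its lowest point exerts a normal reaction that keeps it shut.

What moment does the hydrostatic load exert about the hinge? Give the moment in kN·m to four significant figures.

γ = ρg = 813 × 9.81 / 1000 = 7.97553 kN/m³.
Let θ = 53° be the plate's angle to the horizontal; measure y along the incline from where the plane meets the free surface. Vertical depth h = y·sinθ with sinθ = 0.798636.
With the apex down, the centroid sits h/3 = 1.11/3 = 0.37 m below the base (the top edge), so y_c = 6.73 + 0.37 = 7.1 m and h_c = 7.1 × 0.798636 = 5.67032 m.
A = ½ × 2.47 × 1.11 = 1.37085 m².
Resultant F = γ·h_c·A = 7.97553 × 5.67032 × 1.37085 = 61.9951 kN.
I_c = b·h³/36 = 2.47 × 1.11³/36 = 0.0938347 m⁴.
Centre of pressure: y_p = y_c + I_c/(y_c·A) = 7.1 + 0.0938347/(7.1 × 1.37085) = 7.1 + 0.00964085 = 7.10964 m along the plane.
The resultant acts 0.37 + 0.00964085 = 0.379641 m (along the plate) below the hinge at the top edge, so the moment about the hinge is M = F × 0.379641 = 61.9951 × 0.379641 = 23.5359 kN·m.

M ≈ 23.54 kN·m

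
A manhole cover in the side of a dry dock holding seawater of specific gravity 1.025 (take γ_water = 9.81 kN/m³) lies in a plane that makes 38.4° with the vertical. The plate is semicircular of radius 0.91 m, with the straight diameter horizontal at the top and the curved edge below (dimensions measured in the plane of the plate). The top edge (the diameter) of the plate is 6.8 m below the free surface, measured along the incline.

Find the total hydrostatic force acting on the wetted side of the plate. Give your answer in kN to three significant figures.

F ≈ 73.7 kN

γ = 1.025 × 9.81 = 10.05525 kN/m³.
The plate makes 38.4° with the vertical, i.e. θ = 90° − 38.4° = 51.6° to the horizontal. Measuring y along the incline from the free-surface line, vertical depth h = y·sinθ with sinθ = 0.783693.
The centroid of a semicircle lies 4r/(3π) = 0.386216 m from the diameter, here below the top edge, so y_c = 6.8 + 0.386216 = 7.18622 m and h_c = 7.18622 × 0.783693 = 5.63179 m.
A = πr²/2 = π × 0.91²/2 = 1.30078 m².
Resultant F = γ·h_c·A = 10.05525 × 5.63179 × 1.30078 = 73.6619 kN.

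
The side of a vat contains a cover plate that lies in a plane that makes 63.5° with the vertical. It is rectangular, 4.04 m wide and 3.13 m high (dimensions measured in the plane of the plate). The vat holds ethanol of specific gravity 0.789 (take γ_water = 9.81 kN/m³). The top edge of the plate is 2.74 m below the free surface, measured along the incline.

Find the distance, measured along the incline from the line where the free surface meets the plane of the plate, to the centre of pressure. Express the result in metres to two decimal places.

y_p = 4.49 m

γ = 0.789 × 9.81 = 7.74009 kN/m³.
The plate makes 63.5° with the vertical, i.e. θ = 90° − 63.5° = 26.5° to the horizontal. Measuring y along the incline from the free-surface line, vertical depth h = y·sinθ with sinθ = 0.446198.
The centroid lies 3.13/2 = 1.565 m below the top edge, so y_c = 2.74 + 1.565 = 4.305 m and h_c = 4.305 × 0.446198 = 1.92088 m.
A = 4.04 × 3.13 = 12.6452 m².
Resultant F = γ·h_c·A = 7.74009 × 1.92088 × 12.6452 = 188.006 kN.
I_c = b·h³/12 = 4.04 × 3.13³/12 = 10.3236 m⁴.
Centre of pressure: y_p = y_c + I_c/(y_c·A) = 4.305 + 10.3236/(4.305 × 12.6452) = 4.305 + 0.189641 = 4.49464 m along the plane.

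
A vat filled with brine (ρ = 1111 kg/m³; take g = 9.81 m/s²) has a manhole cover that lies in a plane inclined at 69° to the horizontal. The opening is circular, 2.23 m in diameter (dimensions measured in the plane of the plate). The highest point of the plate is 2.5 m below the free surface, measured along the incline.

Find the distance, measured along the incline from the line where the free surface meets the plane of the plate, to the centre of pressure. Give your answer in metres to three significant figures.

y_p = 3.70 m

γ = ρg = 1111 × 9.81 / 1000 = 10.89891 kN/m³.
Let θ = 69° be the plate's angle to the horizontal; measure y along the incline from where the plane meets the free surface. Vertical depth h = y·sinθ with sinθ = 0.933580.
The centroid is at the centre, 1.115 m below the top of the plate, so y_c = 2.5 + 1.115 = 3.615 m and h_c = 3.615 × 0.933580 = 3.37489 m.
A = π(1.115)² = 3.90571 m².
Resultant F = γ·h_c·A = 10.89891 × 3.37489 × 3.90571 = 143.662 kN.
I_c = πr⁴/4 = π × 1.115⁴/4 = 1.21392 m⁴.
Centre of pressure: y_p = y_c + I_c/(y_c·A) = 3.615 + 1.21392/(3.615 × 3.90571) = 3.615 + 0.0859769 = 3.70098 m along the plane.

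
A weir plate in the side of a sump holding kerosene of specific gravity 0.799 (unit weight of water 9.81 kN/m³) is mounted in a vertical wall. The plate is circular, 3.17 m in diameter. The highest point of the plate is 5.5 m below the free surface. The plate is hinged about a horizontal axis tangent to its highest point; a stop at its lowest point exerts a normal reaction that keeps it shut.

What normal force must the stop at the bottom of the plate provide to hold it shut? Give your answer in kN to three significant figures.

γ = 0.799 × 9.81 = 7.83819 kN/m³.
The centroid is at the centre, 1.585 m below the top of the plate, so the centroid depth is h_c = 5.5 + 1.585 = 7.085 m.
A = π(1.585)² = 7.89239 m².
Resultant F = γ·h_c·A = 7.83819 × 7.085 × 7.89239 = 438.293 kN.
I_c = πr⁴/4 = π × 1.585⁴/4 = 4.95686 m⁴.
Centre of pressure: y_p = y_c + I_c/(y_c·A) = 7.085 + 4.95686/(7.085 × 7.89239) = 7.085 + 0.0886458 = 7.17365 m along the plane.
The resultant acts 1.585 + 0.0886458 = 1.67365 m (along the plate) below the hinge at the top edge, so the moment about the hinge is M = F × 1.67365 = 438.293 × 1.67365 = 733.549 kN·m.
A normal force at the bottom, 3.17 m from the hinge, must supply this moment: P = 733.549/3.17 = 231.403 kN.

P ≈ 231 kN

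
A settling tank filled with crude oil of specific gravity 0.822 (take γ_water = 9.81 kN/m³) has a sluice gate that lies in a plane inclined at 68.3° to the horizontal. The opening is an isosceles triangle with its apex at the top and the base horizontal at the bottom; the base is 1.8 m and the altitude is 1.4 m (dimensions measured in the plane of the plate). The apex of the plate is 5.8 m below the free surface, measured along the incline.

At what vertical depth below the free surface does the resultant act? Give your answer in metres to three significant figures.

h_p = 6.27 m

γ = 0.822 × 9.81 = 8.06382 kN/m³.
Let θ = 68.3° be the plate's angle to the horizontal; measure y along the incline from where the plane meets the free surface. Vertical depth h = y·sinθ with sinθ = 0.929133.
With the apex up, the centroid sits 2h/3 = 2 × 1.4/3 = 0.933333 m below the apex, so y_c = 5.8 + 0.933333 = 6.73333 m and h_c = 6.73333 × 0.929133 = 6.25616 m.
A = ½ × 1.8 × 1.4 = 1.26 m².
Resultant F = γ·h_c·A = 8.06382 × 6.25616 × 1.26 = 63.5652 kN.
I_c = b·h³/36 = 1.8 × 1.4³/36 = 0.1372 m⁴.
Centre of pressure: y_p = y_c + I_c/(y_c·A) = 6.73333 + 0.1372/(6.73333 × 1.26) = 6.73333 + 0.0161716 = 6.7495 m along the plane.
Vertically, h_p = y_p·sinθ = 6.7495 × 0.929133 = 6.27118 m.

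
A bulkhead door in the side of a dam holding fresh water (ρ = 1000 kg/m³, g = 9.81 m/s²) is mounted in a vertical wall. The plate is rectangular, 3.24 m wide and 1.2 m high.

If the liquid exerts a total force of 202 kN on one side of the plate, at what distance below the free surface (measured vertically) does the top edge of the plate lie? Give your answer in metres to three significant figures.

γ = ρg = 1000 × 9.81 = 9810 N/m³ = 9.81 kN/m³.
A = 3.24 × 1.2 = 3.888 m².
From F = γ·h_c·A, the centroid depth is h_c = 202/(9.81 × 3.888) = 5.2961 m.
The centroid lies 1.2/2 = 0.6 m below the top edge, so the top edge sits at h_top = 5.2961 − 0.6 = 4.6961 m below the surface.

d_top ≈ 4.70 m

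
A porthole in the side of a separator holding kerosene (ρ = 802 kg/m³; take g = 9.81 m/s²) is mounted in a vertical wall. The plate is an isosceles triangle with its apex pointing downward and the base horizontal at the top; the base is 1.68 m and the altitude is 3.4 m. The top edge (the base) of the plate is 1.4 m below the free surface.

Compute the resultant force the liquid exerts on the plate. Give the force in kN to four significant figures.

F ≈ 56.92 kN

γ = ρg = 802 × 9.81 / 1000 = 7.86762 kN/m³.
With the apex down, the centroid sits h/3 = 3.4/3 = 1.13333 m below the base (the top edge), so the centroid depth is h_c = 1.4 + 1.13333 = 2.53333 m.
A = ½ × 1.68 × 3.4 = 2.856 m².
Resultant F = γ·h_c·A = 7.86762 × 2.53333 × 2.856 = 56.9237 kN.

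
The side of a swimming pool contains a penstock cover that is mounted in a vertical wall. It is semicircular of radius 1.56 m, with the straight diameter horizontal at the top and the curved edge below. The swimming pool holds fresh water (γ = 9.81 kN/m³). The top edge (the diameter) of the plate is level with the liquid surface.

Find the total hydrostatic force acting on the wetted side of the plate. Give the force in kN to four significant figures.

F ≈ 24.83 kN

γ = 9.81 kN/m³.
The centroid of a semicircle lies 4r/(3π) = 0.662085 m from the diameter, here below the top edge, so the centroid depth is h_c = 0.662085 m.
A = πr²/2 = π × 1.56²/2 = 3.82269 m².
Resultant F = γ·h_c·A = 9.81 × 0.662085 × 3.82269 = 24.8286 kN.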